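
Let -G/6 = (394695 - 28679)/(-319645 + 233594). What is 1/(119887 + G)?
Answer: 647/77583401 ≈ 8.3394e-6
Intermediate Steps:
G = 16512/647 (G = -6*(394695 - 28679)/(-319645 + 233594) = -2196096/(-86051) = -2196096*(-1)/86051 = -6*(-2752/647) = 16512/647 ≈ 25.521)
1/(119887 + G) = 1/(119887 + 16512/647) = 1/(77583401/647) = 647/77583401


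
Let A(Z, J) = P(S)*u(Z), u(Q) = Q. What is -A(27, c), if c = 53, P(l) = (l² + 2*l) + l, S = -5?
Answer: -270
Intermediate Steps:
P(l) = l² + 3*l
A(Z, J) = 10*Z (A(Z, J) = (-5*(3 - 5))*Z = (-5*(-2))*Z = 10*Z)
-A(27, c) = -10*27 = -1*270 = -270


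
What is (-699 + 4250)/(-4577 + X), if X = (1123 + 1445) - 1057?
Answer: -3551/3066 ≈ -1.1582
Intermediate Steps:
X = 1511 (X = 2568 - 1057 = 1511)
(-699 + 4250)/(-4577 + X) = (-699 + 4250)/(-4577 + 1511) = 3551/(-3066) = 3551*(-1/3066) = -3551/3066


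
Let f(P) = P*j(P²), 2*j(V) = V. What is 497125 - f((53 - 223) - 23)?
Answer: 8183307/2 ≈ 4.0917e+6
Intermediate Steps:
j(V) = V/2
f(P) = P³/2 (f(P) = P*(P²/2) = P³/2)
497125 - f((53 - 223) - 23) = 497125 - ((53 - 223) - 23)³/2 = 497125 - (-170 - 23)³/2 = 497125 - (-193)³/2 = 497125 - (-7189057)/2 = 497125 - 1*(-7189057/2) = 497125 + 7189057/2 = 8183307/2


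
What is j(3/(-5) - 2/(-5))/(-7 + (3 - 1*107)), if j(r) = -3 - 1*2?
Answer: 5/111 ≈ 0.045045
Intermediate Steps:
j(r) = -5 (j(r) = -3 - 2 = -5)
j(3/(-5) - 2/(-5))/(-7 + (3 - 1*107)) = -5/(-7 + (3 - 1*107)) = -5/(-7 + (3 - 107)) = -5/(-7 - 104) = -5/(-111) = -5*(-1/111) = 5/111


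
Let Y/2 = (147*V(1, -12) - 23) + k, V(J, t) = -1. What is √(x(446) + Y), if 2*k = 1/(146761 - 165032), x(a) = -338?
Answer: 7*I*√38174461/1661 ≈ 26.038*I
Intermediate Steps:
k = -1/36542 (k = 1/(2*(146761 - 165032)) = (½)/(-18271) = (½)*(-1/18271) = -1/36542 ≈ -2.7366e-5)
Y = -6212141/18271 (Y = 2*((147*(-1) - 23) - 1/36542) = 2*((-147 - 23) - 1/36542) = 2*(-170 - 1/36542) = 2*(-6212141/36542) = -6212141/18271 ≈ -340.00)
√(x(446) + Y) = √(-338 - 6212141/18271) = √(-12387739/18271) = 7*I*√38174461/1661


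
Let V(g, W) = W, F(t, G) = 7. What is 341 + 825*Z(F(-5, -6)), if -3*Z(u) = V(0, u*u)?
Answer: -13134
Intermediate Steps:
Z(u) = -u**2/3 (Z(u) = -u*u/3 = -u**2/3)
341 + 825*Z(F(-5, -6)) = 341 + 825*(-1/3*7**2) = 341 + 825*(-1/3*49) = 341 + 825*(-49/3) = 341 - 13475 = -13134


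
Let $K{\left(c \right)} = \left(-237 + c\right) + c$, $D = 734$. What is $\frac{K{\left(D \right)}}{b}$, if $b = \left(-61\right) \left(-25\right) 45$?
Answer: $\frac{1231}{68625} \approx 0.017938$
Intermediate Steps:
$K{\left(c \right)} = -237 + 2 c$
$b = 68625$ ($b = 1525 \cdot 45 = 68625$)
$\frac{K{\left(D \right)}}{b} = \frac{-237 + 2 \cdot 734}{68625} = \left(-237 + 1468\right) \frac{1}{68625} = 1231 \cdot \frac{1}{68625} = \frac{1231}{68625}$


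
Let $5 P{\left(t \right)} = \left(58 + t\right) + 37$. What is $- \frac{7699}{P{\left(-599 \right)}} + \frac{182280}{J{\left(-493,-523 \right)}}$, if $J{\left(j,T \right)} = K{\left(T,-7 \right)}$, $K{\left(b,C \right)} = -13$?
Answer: $- \frac{91368685}{6552} \approx -13945.0$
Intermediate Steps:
$J{\left(j,T \right)} = -13$
$P{\left(t \right)} = 19 + \frac{t}{5}$ ($P{\left(t \right)} = \frac{\left(58 + t\right) + 37}{5} = \frac{95 + t}{5} = 19 + \frac{t}{5}$)
$- \frac{7699}{P{\left(-599 \right)}} + \frac{182280}{J{\left(-493,-523 \right)}} = - \frac{7699}{19 + \frac{1}{5} \left(-599\right)} + \frac{182280}{-13} = - \frac{7699}{19 - \frac{599}{5}} + 182280 \left(- \frac{1}{13}\right) = - \frac{7699}{- \frac{504}{5}} - \frac{182280}{13} = \left(-7699\right) \left(- \frac{5}{504}\right) - \frac{182280}{13} = \frac{38495}{504} - \frac{182280}{13} = - \frac{91368685}{6552}$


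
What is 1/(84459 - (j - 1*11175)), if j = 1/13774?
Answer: 13774/1317262715 ≈ 1.0457e-5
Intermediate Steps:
j = 1/13774 ≈ 7.2601e-5
1/(84459 - (j - 1*11175)) = 1/(84459 - (1/13774 - 1*11175)) = 1/(84459 - (1/13774 - 11175)) = 1/(84459 - 1*(-153924449/13774)) = 1/(84459 + 153924449/13774) = 1/(1317262715/13774) = 13774/1317262715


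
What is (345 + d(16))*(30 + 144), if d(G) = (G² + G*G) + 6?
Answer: 150162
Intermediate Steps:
d(G) = 6 + 2*G² (d(G) = (G² + G²) + 6 = 2*G² + 6 = 6 + 2*G²)
(345 + d(16))*(30 + 144) = (345 + (6 + 2*16²))*(30 + 144) = (345 + (6 + 2*256))*174 = (345 + (6 + 512))*174 = (345 + 518)*174 = 863*174 = 150162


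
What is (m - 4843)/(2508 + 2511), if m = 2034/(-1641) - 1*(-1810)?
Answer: -553243/915131 ≈ -0.60455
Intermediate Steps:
m = 989392/547 (m = 2034*(-1/1641) + 1810 = -678/547 + 1810 = 989392/547 ≈ 1808.8)
(m - 4843)/(2508 + 2511) = (989392/547 - 4843)/(2508 + 2511) = -1659729/547/5019 = -1659729/547*1/5019 = -553243/915131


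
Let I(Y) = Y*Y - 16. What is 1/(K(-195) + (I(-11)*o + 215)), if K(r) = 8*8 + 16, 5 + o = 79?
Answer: 1/8065 ≈ 0.00012399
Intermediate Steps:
o = 74 (o = -5 + 79 = 74)
I(Y) = -16 + Y² (I(Y) = Y² - 16 = -16 + Y²)
K(r) = 80 (K(r) = 64 + 16 = 80)
1/(K(-195) + (I(-11)*o + 215)) = 1/(80 + ((-16 + (-11)²)*74 + 215)) = 1/(80 + ((-16 + 121)*74 + 215)) = 1/(80 + (105*74 + 215)) = 1/(80 + (7770 + 215)) = 1/(80 + 7985) = 1/8065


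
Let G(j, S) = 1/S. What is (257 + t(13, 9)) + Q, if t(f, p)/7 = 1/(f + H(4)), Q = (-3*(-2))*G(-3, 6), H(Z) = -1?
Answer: 3103/12 ≈ 258.58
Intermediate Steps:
G(j, S) = 1/S
Q = 1 (Q = -3*(-2)/6 = 6*(1/6) = 1)
t(f, p) = 7/(-1 + f) (t(f, p) = 7/(f - 1) = 7/(-1 + f))
(257 + t(13, 9)) + Q = (257 + 7/(-1 + 13)) + 1 = (257 + 7/12) + 1 = 3091/12 + 1 = 3103/12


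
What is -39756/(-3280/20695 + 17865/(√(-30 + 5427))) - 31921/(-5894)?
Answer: 57032510795886309907/10742010837466121234 - 4055788510160580*√5397/1822533226580611 ≈ -158.18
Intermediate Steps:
-39756/(-3280/20695 + 17865/(√(-30 + 5427))) - 31921/(-5894) = -39756/(-3280*1/20695 + 17865/(√5397)) - 31921*(-1/5894) = -39756/(-656/4139 + 17865*(√5397/5397)) + 31921/5894 = -39756/(-656/4139 + 5955*√5397/1799) + 31921/5894 = 31921/5894 - 39756/(-656/4139 + 5955*√5397/1799)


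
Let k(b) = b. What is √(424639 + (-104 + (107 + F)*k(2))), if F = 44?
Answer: √424837 ≈ 651.79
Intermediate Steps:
√(424639 + (-104 + (107 + F)*k(2))) = √(424639 + (-104 + (107 + 44)*2)) = √(424639 + (-104 + 151*2)) = √(424639 + (-104 + 302)) = √(424639 + 198) = √424837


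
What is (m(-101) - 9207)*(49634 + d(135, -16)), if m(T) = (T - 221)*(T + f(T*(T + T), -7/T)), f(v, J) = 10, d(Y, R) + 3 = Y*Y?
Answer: 1363566320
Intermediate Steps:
d(Y, R) = -3 + Y² (d(Y, R) = -3 + Y*Y = -3 + Y²)
m(T) = (-221 + T)*(10 + T) (m(T) = (T - 221)*(T + 10) = (-221 + T)*(10 + T))
(m(-101) - 9207)*(49634 + d(135, -16)) = ((-2210 + (-101)² - 211*(-101)) - 9207)*(49634 + (-3 + 135²)) = ((-2210 + 10201 + 21311) - 9207)*(49634 + (-3 + 18225)) = (29302 - 9207)*(49634 + 18222) = 20095*67856 = 1363566320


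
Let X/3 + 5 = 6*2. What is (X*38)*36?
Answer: 28728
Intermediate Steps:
X = 21 (X = -15 + 3*(6*2) = -15 + 3*12 = -15 + 36 = 21)
(X*38)*36 = (21*38)*36 = 798*36 = 28728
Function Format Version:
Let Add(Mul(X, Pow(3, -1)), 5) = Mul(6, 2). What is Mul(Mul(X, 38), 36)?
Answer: 28728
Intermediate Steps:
X = 21 (X = Add(-15, Mul(3, Mul(6, 2))) = Add(-15, Mul(3, 12)) = Add(-15, 36) = 21)
Mul(Mul(X, 38), 36) = Mul(Mul(21, 38), 36) = Mul(798, 36) = 28728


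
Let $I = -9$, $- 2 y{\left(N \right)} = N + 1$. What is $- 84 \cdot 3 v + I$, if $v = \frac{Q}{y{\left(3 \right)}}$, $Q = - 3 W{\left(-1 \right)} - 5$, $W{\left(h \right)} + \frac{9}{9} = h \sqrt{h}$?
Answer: $-261 + 378 i \approx -261.0 + 378.0 i$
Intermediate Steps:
$W{\left(h \right)} = -1 + h^{\frac{3}{2}}$ ($W{\left(h \right)} = -1 + h \sqrt{h} = -1 + h^{\frac{3}{2}}$)
$Q = -2 + 3 i$ ($Q = - 3 \left(-1 + \left(-1\right)^{\frac{3}{2}}\right) - 5 = - 3 \left(-1 - i\right) - 5 = \left(3 + 3 i\right) - 5 = -2 + 3 i \approx -2.0 + 3.0 i$)
$y{\left(N \right)} = - \frac{1}{2} - \frac{N}{2}$ ($y{\left(N \right)} = - \frac{N + 1}{2} = - \frac{1 + N}{2} = - \frac{1}{2} - \frac{N}{2}$)
$v = 1 - \frac{3 i}{2}$ ($v = \frac{-2 + 3 i}{- \frac{1}{2} - \frac{3}{2}} = \frac{-2 + 3 i}{-2} = \left(-2 + 3 i\right) \left(- \frac{1}{2}\right) = 1 - \frac{3 i}{2} \approx 1.0 - 1.5 i$)
$- 84 \cdot 3 v + I = - 84 \cdot 3 \left(1 - \frac{3 i}{2}\right) - 9 = - 84 \left(3 - \frac{9 i}{2}\right) - 9 = \left(-252 + 378 i\right) - 9 = -261 + 378 i$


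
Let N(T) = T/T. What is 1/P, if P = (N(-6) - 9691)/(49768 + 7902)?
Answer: -5767/969 ≈ -5.9515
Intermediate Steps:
N(T) = 1
P = -969/5767 (P = (1 - 9691)/(49768 + 7902) = -9690/57670 = -9690*1/57670 = -969/5767 ≈ -0.16803)
1/P = 1/(-969/5767) = -5767/969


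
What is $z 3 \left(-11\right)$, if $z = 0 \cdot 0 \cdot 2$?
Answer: $0$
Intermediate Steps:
$z = 0$ ($z = 0 \cdot 2 = 0$)
$z 3 \left(-11\right) = 0 \cdot 3 \left(-11\right) = 0 \left(-11\right) = 0$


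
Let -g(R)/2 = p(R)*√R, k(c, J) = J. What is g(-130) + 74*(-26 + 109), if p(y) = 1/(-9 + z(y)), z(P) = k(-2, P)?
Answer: 6142 + 2*I*√130/139 ≈ 6142.0 + 0.16405*I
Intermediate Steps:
z(P) = P
p(y) = 1/(-9 + y)
g(R) = -2*√R/(-9 + R)
g(-130) + 74*(-26 + 109) = -2*√(-130)/(-9 - 130) + 74*(-26 + 109) = -2*I*√130/(-139) + 74*83 = -2*I*√130*(-1/139) + 6142 = 2*I*√130/139 + 6142 = 6142 + 2*I*√130/139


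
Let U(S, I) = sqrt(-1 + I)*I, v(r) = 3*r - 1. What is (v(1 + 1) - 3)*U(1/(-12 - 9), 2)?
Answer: 4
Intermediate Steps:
v(r) = -1 + 3*r
U(S, I) = I*sqrt(-1 + I)
(v(1 + 1) - 3)*U(1/(-12 - 9), 2) = ((-1 + 3*(1 + 1)) - 3)*(2*sqrt(-1 + 2)) = ((-1 + 3*2) - 3)*(2*sqrt(1)) = ((-1 + 6) - 3)*(2*1) = (5 - 3)*2 = 2*2 = 4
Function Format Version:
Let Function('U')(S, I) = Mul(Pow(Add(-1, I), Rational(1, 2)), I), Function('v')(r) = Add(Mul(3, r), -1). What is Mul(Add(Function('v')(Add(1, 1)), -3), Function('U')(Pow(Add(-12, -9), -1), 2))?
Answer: 4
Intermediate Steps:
Function('v')(r) = Add(-1, Mul(3, r))
Function('U')(S, I) = Mul(I, Pow(Add(-1, I), Rational(1, 2)))
Mul(Add(Function('v')(Add(1, 1)), -3), Function('U')(Pow(Add(-12, -9), -1), 2)) = Mul(Add(Add(-1, Mul(3, Add(1, 1))), -3), Mul(2, Pow(Add(-1, 2), Rational(1, 2)))) = Mul(Add(Add(-1, Mul(3, 2)), -3), Mul(2, Pow(1, Rational(1, 2)))) = Mul(Add(Add(-1, 6), -3), Mul(2, 1)) = Mul(Add(5, -3), 2) = Mul(2, 2) = 4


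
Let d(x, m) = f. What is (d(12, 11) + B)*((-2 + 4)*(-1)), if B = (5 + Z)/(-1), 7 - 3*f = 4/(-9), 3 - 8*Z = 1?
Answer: 299/54 ≈ 5.5370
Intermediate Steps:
Z = ¼ (Z = 3/8 - ⅛*1 = 3/8 - ⅛ = ¼ ≈ 0.25000)
f = 67/27 (f = 7/3 - 4/(3*(-9)) = 7/3 - 4*(-1)/(3*9) = 7/3 - ⅓*(-4/9) = 7/3 + 4/27 = 67/27 ≈ 2.4815)
d(x, m) = 67/27
B = -21/4 (B = (5 + ¼)/(-1) = (21/4)*(-1) = -21/4 ≈ -5.2500)
(d(12, 11) + B)*((-2 + 4)*(-1)) = (67/27 - 21/4)*((-2 + 4)*(-1)) = -299*(-1)/54 = -299/108*(-2) = 299/54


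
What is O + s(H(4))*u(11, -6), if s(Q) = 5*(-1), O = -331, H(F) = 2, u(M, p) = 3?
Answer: -346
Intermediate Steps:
s(Q) = -5
O + s(H(4))*u(11, -6) = -331 - 5*3 = -331 - 15 = -346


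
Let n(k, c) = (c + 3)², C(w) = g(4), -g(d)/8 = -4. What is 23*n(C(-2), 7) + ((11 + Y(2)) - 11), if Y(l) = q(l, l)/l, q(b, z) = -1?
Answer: 4599/2 ≈ 2299.5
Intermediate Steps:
g(d) = 32 (g(d) = -8*(-4) = 32)
C(w) = 32
n(k, c) = (3 + c)²
Y(l) = -1/l
23*n(C(-2), 7) + ((11 + Y(2)) - 11) = 23*(3 + 7)² + ((11 - 1/2) - 11) = 23*10² + ((11 - 1*½) - 11) = 23*100 + ((11 - ½) - 11) = 2300 + (21/2 - 11) = 2300 - ½ = 4599/2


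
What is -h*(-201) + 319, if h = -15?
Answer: -2696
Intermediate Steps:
-h*(-201) + 319 = -1*(-15)*(-201) + 319 = 15*(-201) + 319 = -3015 + 319 = -2696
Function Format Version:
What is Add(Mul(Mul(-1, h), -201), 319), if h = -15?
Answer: -2696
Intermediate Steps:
Add(Mul(Mul(-1, h), -201), 319) = Add(Mul(Mul(-1, -15), -201), 319) = Add(Mul(15, -201), 319) = Add(-3015, 319) = -2696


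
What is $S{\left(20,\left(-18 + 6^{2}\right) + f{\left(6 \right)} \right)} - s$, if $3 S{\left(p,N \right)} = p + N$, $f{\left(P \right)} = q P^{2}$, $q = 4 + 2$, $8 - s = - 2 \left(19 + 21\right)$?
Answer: $- \frac{10}{3} \approx -3.3333$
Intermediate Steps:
$s = 88$ ($s = 8 - - 2 \left(19 + 21\right) = 8 - \left(-2\right) 40 = 8 - -80 = 8 + 80 = 88$)
$q = 6$
$f{\left(P \right)} = 6 P^{2}$
$S{\left(p,N \right)} = \frac{N}{3} + \frac{p}{3}$ ($S{\left(p,N \right)} = \frac{p + N}{3} = \frac{N + p}{3} = \frac{N}{3} + \frac{p}{3}$)
$S{\left(20,\left(-18 + 6^{2}\right) + f{\left(6 \right)} \right)} - s = \left(\frac{\left(-18 + 6^{2}\right) + 6 \cdot 6^{2}}{3} + \frac{1}{3} \cdot 20\right) - 88 = \left(\frac{\left(-18 + 36\right) + 6 \cdot 36}{3} + \frac{20}{3}\right) - 88 = \left(\frac{18 + 216}{3} + \frac{20}{3}\right) - 88 = \left(\frac{1}{3} \cdot 234 + \frac{20}{3}\right) - 88 = \left(78 + \frac{20}{3}\right) - 88 = \frac{254}{3} - 88 = - \frac{10}{3}$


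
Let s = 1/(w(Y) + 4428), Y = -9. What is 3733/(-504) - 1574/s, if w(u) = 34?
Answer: -3539690485/504 ≈ -7.0232e+6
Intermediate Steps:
s = 1/4462 (s = 1/(34 + 4428) = 1/4462 ≈ 0.00022411)
3733/(-504) - 1574/s = 3733/(-504) - 1574/1/4462 = 3733*(-1/504) - 1574*4462 = -3733/504 - 7023188 = -3539690485/504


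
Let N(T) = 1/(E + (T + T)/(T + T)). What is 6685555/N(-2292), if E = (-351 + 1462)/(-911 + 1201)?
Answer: 1873292511/58 ≈ 3.2298e+7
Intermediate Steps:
E = 1111/290 ≈ 3.8310
N(T) = 290/1401 (N(T) = 1/(1111/290 + (T + T)/(T + T)) = 1/(1111/290 + (2*T)/((2*T))) = 1/(1111/290 + (2*T)*(1/(2*T))) = 1/(1111/290 + 1) = 1/(1401/290) = 290/1401)
6685555/N(-2292) = 6685555/(290/1401) = 6685555*(1401/290) = 1873292511/58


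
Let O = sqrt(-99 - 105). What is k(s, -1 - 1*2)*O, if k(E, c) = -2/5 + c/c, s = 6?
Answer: 6*I*sqrt(51)/5 ≈ 8.5697*I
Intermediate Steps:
k(E, c) = 3/5 (k(E, c) = -2*1/5 + 1 = -2/5 + 1 = 3/5)
O = 2*I*sqrt(51) (O = sqrt(-204) = 2*I*sqrt(51) ≈ 14.283*I)
k(s, -1 - 1*2)*O = 3*(2*I*sqrt(51))/5 = 6*I*sqrt(51)/5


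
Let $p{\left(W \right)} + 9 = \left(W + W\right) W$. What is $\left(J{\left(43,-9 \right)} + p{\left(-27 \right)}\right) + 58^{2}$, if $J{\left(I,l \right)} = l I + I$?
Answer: $4469$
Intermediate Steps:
$J{\left(I,l \right)} = I + I l$ ($J{\left(I,l \right)} = I l + I = I + I l$)
$p{\left(W \right)} = -9 + 2 W^{2}$ ($p{\left(W \right)} = -9 + \left(W + W\right) W = -9 + 2 W W = -9 + 2 W^{2}$)
$\left(J{\left(43,-9 \right)} + p{\left(-27 \right)}\right) + 58^{2} = \left(43 \left(1 - 9\right) - \left(9 - 2 \left(-27\right)^{2}\right)\right) + 58^{2} = \left(43 \left(-8\right) + \left(-9 + 2 \cdot 729\right)\right) + 3364 = \left(-344 + \left(-9 + 1458\right)\right) + 3364 = \left(-344 + 1449\right) + 3364 = 1105 + 3364 = 4469$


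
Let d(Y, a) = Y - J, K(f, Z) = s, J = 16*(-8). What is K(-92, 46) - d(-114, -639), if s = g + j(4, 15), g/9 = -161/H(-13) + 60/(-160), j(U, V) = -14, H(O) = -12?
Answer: 715/8 ≈ 89.375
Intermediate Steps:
J = -128
g = 939/8 (g = 9*(-161/(-12) + 60/(-160)) = 9*(-161*(-1/12) + 60*(-1/160)) = 9*(161/12 - 3/8) = 9*(313/24) = 939/8 ≈ 117.38)
s = 827/8 (s = 939/8 - 14 = 827/8 ≈ 103.38)
K(f, Z) = 827/8
d(Y, a) = 128 + Y (d(Y, a) = Y - 1*(-128) = Y + 128 = 128 + Y)
K(-92, 46) - d(-114, -639) = 827/8 - (128 - 114) = 827/8 - 1*14 = 827/8 - 14 = 715/8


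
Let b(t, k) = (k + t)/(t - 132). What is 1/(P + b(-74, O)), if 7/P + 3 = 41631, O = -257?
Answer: 4287684/6890155 ≈ 0.62229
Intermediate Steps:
b(t, k) = (k + t)/(-132 + t)
P = 7/41628 (P = 7/(-3 + 41631) = 7/41628 ≈ 0.00016816)
1/(P + b(-74, O)) = 1/(7/41628 + (-257 - 74)/(-132 - 74)) = 1/(7/41628 - 331/(-206)) = 1/(7/41628 - 1/206*(-331)) = 1/(7/41628 + 331/206) = 1/(6890155/4287684) = 4287684/6890155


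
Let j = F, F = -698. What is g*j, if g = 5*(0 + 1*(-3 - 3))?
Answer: 20940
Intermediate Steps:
g = -30 (g = 5*(0 + 1*(-6)) = 5*(0 - 6) = 5*(-6) = -30)
j = -698
g*j = -30*(-698) = 20940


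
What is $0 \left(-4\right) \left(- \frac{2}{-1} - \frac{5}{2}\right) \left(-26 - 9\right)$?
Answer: $0$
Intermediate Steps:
$0 \left(-4\right) \left(- \frac{2}{-1} - \frac{5}{2}\right) \left(-26 - 9\right) = 0 \left(\left(-2\right) \left(-1\right) - \frac{5}{2}\right) \left(-35\right) = 0 \left(2 - \frac{5}{2}\right) \left(-35\right) = 0 \left(- \frac{1}{2}\right) \left(-35\right) = 0 \left(-35\right) = 0$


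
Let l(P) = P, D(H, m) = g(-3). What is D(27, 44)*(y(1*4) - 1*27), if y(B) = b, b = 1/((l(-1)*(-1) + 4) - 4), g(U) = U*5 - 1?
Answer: 416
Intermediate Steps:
g(U) = -1 + 5*U (g(U) = 5*U - 1 = -1 + 5*U)
D(H, m) = -16 (D(H, m) = -1 + 5*(-3) = -1 - 15 = -16)
b = 1 (b = 1/((-1*(-1) + 4) - 4) = 1/((1 + 4) - 4) = 1/(5 - 4) = 1/1 = 1)
y(B) = 1
D(27, 44)*(y(1*4) - 1*27) = -16*(1 - 1*27) = -16*(1 - 27) = -16*(-26) = 416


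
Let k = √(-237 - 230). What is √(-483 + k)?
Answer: √(-483 + I*√467) ≈ 0.4915 + 21.983*I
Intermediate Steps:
k = I*√467 (k = √(-467) = I*√467 ≈ 21.61*I)
√(-483 + k) = √(-483 + I*√467)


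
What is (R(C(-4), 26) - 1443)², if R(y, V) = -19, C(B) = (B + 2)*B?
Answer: 2137444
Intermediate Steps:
C(B) = B*(2 + B) (C(B) = (2 + B)*B = B*(2 + B))
(R(C(-4), 26) - 1443)² = (-19 - 1443)² = (-1462)² = 2137444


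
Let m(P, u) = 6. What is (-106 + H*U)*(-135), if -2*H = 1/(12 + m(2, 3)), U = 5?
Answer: 57315/4 ≈ 14329.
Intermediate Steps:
H = -1/36 (H = -1/(2*(12 + 6)) = -½/18 = -½*1/18 = -1/36 ≈ -0.027778)
(-106 + H*U)*(-135) = (-106 - 1/36*5)*(-135) = (-106 - 5/36)*(-135) = -3821/36*(-135) = 57315/4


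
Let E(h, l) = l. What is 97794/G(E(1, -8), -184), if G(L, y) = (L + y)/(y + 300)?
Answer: -472671/8 ≈ -59084.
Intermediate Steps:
G(L, y) = (L + y)/(300 + y)
97794/G(E(1, -8), -184) = 97794/(((-8 - 184)/(300 - 184))) = 97794/((-192/116)) = 97794/(((1/116)*(-192))) = 97794/(-48/29) = 97794*(-29/48) = -472671/8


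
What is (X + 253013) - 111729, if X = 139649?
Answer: 280933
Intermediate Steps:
(X + 253013) - 111729 = (139649 + 253013) - 111729 = 392662 - 111729 = 280933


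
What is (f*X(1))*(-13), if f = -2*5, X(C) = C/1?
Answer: 130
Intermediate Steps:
X(C) = C (X(C) = C*1 = C)
f = -10
(f*X(1))*(-13) = -10*1*(-13) = -10*(-13) = 130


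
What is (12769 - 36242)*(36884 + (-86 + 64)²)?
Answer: -877139064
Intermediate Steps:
(12769 - 36242)*(36884 + (-86 + 64)²) = -23473*(36884 + (-22)²) = -23473*(36884 + 484) = -23473*37368 = -877139064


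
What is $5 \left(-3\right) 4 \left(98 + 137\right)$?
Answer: $-14100$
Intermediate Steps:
$5 \left(-3\right) 4 \left(98 + 137\right) = \left(-15\right) 4 \cdot 235 = \left(-60\right) 235 = -14100$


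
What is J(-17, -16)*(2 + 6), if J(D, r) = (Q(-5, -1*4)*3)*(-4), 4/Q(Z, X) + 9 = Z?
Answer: 192/7 ≈ 27.429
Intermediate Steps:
Q(Z, X) = 4/(-9 + Z)
J(D, r) = 24/7 (J(D, r) = ((4/(-9 - 5))*3)*(-4) = ((4/(-14))*3)*(-4) = ((4*(-1/14))*3)*(-4) = -2/7*3*(-4) = -6/7*(-4) = 24/7)
J(-17, -16)*(2 + 6) = 24*(2 + 6)/7 = (24/7)*8 = 192/7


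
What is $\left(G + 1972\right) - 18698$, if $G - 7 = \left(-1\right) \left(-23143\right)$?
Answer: $6424$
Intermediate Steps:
$G = 23150$ ($G = 7 - -23143 = 7 + 23143 = 23150$)
$\left(G + 1972\right) - 18698 = \left(23150 + 1972\right) - 18698 = 25122 - 18698 = 6424$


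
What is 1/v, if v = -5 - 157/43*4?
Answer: -43/843 ≈ -0.051008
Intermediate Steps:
v = -843/43 (v = -5 - 157*1/43*4 = -5 - 157/43*4 = -5 - 628/43 = -843/43 ≈ -19.605)
1/v = 1/(-843/43) = -43/843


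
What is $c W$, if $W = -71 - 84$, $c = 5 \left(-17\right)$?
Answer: $13175$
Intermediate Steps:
$c = -85$
$W = -155$ ($W = -71 - 84 = -155$)
$c W = \left(-85\right) \left(-155\right) = 13175$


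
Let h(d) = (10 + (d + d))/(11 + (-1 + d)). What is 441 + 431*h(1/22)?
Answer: 193143/221 ≈ 873.95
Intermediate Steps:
h(d) = (10 + 2*d)/(10 + d)
441 + 431*h(1/22) = 441 + 431*(2*(5 + 1/22)/(10 + 1/22)) = 441 + 431*(2*(111/22)/(221/22)) = 441 + 431*(2*(22/221)*(111/22)) = 441 + 431*(222/221) = 441 + 95682/221 = 193143/221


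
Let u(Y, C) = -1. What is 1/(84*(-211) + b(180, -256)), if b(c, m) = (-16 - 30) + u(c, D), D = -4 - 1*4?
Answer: -1/17771 ≈ -5.6271e-5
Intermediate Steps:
D = -8 (D = -4 - 4 = -8)
b(c, m) = -47 (b(c, m) = (-16 - 30) - 1 = -46 - 1 = -47)
1/(84*(-211) + b(180, -256)) = 1/(84*(-211) - 47) = 1/(-17724 - 47) = 1/(-17771) = -1/17771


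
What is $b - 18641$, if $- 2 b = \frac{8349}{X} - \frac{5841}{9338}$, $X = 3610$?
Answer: $- \frac{157104975964}{8427545} \approx -18642.0$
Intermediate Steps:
$b = - \frac{7109619}{8427545}$ ($b = - \frac{\frac{8349}{3610} - \frac{5841}{9338}}{2} = \left(- \frac{1}{2}\right) \frac{14219238}{8427545} = - \frac{7109619}{8427545} \approx -0.84362$)
$b - 18641 = - \frac{7109619}{8427545} - 18641 = - \frac{157104975964}{8427545}$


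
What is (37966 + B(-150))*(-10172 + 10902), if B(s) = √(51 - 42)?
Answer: 27717370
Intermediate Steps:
B(s) = 3 (B(s) = √9 = 3)
(37966 + B(-150))*(-10172 + 10902) = (37966 + 3)*(-10172 + 10902) = 37969*730 = 27717370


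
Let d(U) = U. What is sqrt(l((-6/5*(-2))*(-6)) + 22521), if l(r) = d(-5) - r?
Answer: 2*sqrt(140815)/5 ≈ 150.10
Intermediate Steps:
l(r) = -5 - r
sqrt(l((-6/5*(-2))*(-6)) + 22521) = sqrt((-5 - -6/5*(-2)*(-6)) + 22521) = sqrt((-5 - -6*1/5*(-2)*(-6)) + 22521) = sqrt((-5 - (-6/5*(-2))*(-6)) + 22521) = sqrt((-5 - 12*(-6)/5) + 22521) = sqrt((-5 - 1*(-72/5)) + 22521) = sqrt((-5 + 72/5) + 22521) = sqrt(47/5 + 22521) = sqrt(112652/5) = 2*sqrt(140815)/5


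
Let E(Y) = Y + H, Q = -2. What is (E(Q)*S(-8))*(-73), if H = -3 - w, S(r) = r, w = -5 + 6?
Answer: -3504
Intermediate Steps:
w = 1
H = -4 (H = -3 - 1*1 = -3 - 1 = -4)
E(Y) = -4 + Y (E(Y) = Y - 4 = -4 + Y)
(E(Q)*S(-8))*(-73) = ((-4 - 2)*(-8))*(-73) = -6*(-8)*(-73) = 48*(-73) = -3504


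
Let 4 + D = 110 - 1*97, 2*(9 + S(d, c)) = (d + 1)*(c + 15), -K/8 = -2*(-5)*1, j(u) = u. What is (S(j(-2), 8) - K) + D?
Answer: 137/2 ≈ 68.500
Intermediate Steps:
K = -80 (K = -8*(-2*(-5)) = -80 ≈ -80.000)
S(d, c) = -9 + (1 + d)*(15 + c)/2 (S(d, c) = -9 + ((d + 1)*(c + 15))/2 = -9 + ((1 + d)*(15 + c))/2 = -9 + (1 + d)*(15 + c)/2)
D = 9 (D = -4 + (110 - 1*97) = -4 + (110 - 97) = -4 + 13 = 9)
(S(j(-2), 8) - K) + D = ((-3/2 + (1/2)*8 + (15/2)*(-2) + (1/2)*8*(-2)) - 1*(-80)) + 9 = ((-3/2 + 4 - 15 - 8) + 80) + 9 = (-41/2 + 80) + 9 = 119/2 + 9 = 137/2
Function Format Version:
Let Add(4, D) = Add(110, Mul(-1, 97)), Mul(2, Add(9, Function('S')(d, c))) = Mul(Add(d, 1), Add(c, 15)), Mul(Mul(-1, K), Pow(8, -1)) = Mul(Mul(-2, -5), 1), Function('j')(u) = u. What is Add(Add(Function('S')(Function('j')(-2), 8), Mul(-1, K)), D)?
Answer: Rational(137, 2) ≈ 68.500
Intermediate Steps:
K = -80 (K = Mul(-8, Mul(Mul(-2, -5), 1)) = Mul(-8, Mul(10, 1)) = Mul(-8, 10) = -80)
Function('S')(d, c) = Add(-9, Mul(Rational(1, 2), Add(1, d), Add(15, c))) (Function('S')(d, c) = Add(-9, Mul(Rational(1, 2), Mul(Add(d, 1), Add(c, 15)))) = Add(-9, Mul(Rational(1, 2), Mul(Add(1, d), Add(15, c)))) = Add(-9, Mul(Rational(1, 2), Add(1, d), Add(15, c))))
D = 9 (D = Add(-4, Add(110, Mul(-1, 97))) = Add(-4, Add(110, -97)) = Add(-4, 13) = 9)
Add(Add(Function('S')(Function('j')(-2), 8), Mul(-1, K)), D) = Add(Add(Add(Rational(-3, 2), Mul(Rational(1, 2), 8), Mul(Rational(15, 2), -2), Mul(Rational(1, 2), 8, -2)), Mul(-1, -80)), 9) = Add(Add(Add(Rational(-3, 2), 4, -15, -8), 80), 9) = Add(Add(Rational(-41, 2), 80), 9) = Add(Rational(119, 2), 9) = Rational(137, 2)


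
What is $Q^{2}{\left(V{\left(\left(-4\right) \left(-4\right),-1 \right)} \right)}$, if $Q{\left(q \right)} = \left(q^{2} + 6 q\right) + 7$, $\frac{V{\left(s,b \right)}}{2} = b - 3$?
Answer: $529$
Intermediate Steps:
$V{\left(s,b \right)} = -6 + 2 b$ ($V{\left(s,b \right)} = 2 \left(b - 3\right) = 2 \left(-3 + b\right) = -6 + 2 b$)
$Q{\left(q \right)} = 7 + q^{2} + 6 q$
$Q^{2}{\left(V{\left(\left(-4\right) \left(-4\right),-1 \right)} \right)} = \left(7 + \left(-6 + 2 \left(-1\right)\right)^{2} + 6 \left(-6 + 2 \left(-1\right)\right)\right)^{2} = \left(7 + \left(-6 - 2\right)^{2} + 6 \left(-6 - 2\right)\right)^{2} = \left(7 + \left(-8\right)^{2} + 6 \left(-8\right)\right)^{2} = \left(7 + 64 - 48\right)^{2} = 23^{2} = 529$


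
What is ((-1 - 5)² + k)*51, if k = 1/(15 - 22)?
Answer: 12801/7 ≈ 1828.7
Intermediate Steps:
k = -⅐ (k = 1/(-7) = -⅐ ≈ -0.14286)
((-1 - 5)² + k)*51 = ((-1 - 5)² - ⅐)*51 = ((-6)² - ⅐)*51 = (36 - ⅐)*51 = (251/7)*51 = 12801/7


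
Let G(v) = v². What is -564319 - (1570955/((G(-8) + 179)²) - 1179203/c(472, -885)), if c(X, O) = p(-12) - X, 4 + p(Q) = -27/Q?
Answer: -63427585627258/111897855 ≈ -5.6684e+5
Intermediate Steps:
p(Q) = -4 - 27/Q
c(X, O) = -7/4 - X (c(X, O) = (-4 - 27/(-12)) - X = (-4 - 27*(-1/12)) - X = (-4 + 9/4) - X = -7/4 - X)
-564319 - (1570955/((G(-8) + 179)²) - 1179203/c(472, -885)) = -564319 - (1570955/(((-8)² + 179)²) - 1179203/(-7/4 - 1*472)) = -564319 - (1570955/((64 + 179)²) - 1179203/(-7/4 - 472)) = -564319 - (1570955/(243²) - 1179203/(-1895/4)) = -564319 - (1570955/59049 - 1179203*(-4/1895)) = -564319 - (1570955*(1/59049) + 4716812/1895) = -564319 - (1570955/59049 + 4716812/1895) = -564319 - 1*281499991513/111897855 = -564319 - 281499991513/111897855 = -63427585627258/111897855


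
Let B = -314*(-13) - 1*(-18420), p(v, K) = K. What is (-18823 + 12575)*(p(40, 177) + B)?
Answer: -141698392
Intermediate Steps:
B = 22502 (B = 4082 + 18420 = 22502)
(-18823 + 12575)*(p(40, 177) + B) = (-18823 + 12575)*(177 + 22502) = -6248*22679 = -141698392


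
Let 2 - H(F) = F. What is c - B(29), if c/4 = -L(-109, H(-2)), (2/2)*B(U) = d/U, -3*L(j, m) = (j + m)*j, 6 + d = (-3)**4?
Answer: 442465/29 ≈ 15257.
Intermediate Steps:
H(F) = 2 - F
d = 75 (d = -6 + (-3)**4 = -6 + 81 = 75)
L(j, m) = -j*(j + m)/3 (L(j, m) = -(j + m)*j/3 = -j*(j + m)/3)
B(U) = 75/U
c = 15260 (c = 4*(-(-1)*(-109)*(-109 + (2 - 1*(-2)))/3) = 4*(-(-1)*(-109)*(-109 + (2 + 2))/3) = 4*(-(-1)*(-109)*(-109 + 4)/3) = 4*(-(-1)*(-109)*(-105)/3) = 4*(-1*(-3815)) = 4*3815 = 15260)
c - B(29) = 15260 - 75/29 = 442465/29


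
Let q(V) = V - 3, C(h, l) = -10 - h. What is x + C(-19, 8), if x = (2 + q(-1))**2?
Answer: 13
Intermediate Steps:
q(V) = -3 + V
x = 4 (x = (2 + (-3 - 1))**2 = (2 - 4)**2 = (-2)**2 = 4)
x + C(-19, 8) = 4 + (-10 - 1*(-19)) = 4 + (-10 + 19) = 4 + 9 = 13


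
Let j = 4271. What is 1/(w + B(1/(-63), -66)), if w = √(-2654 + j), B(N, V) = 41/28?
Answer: -1148/1266047 + 5488*√33/1266047 ≈ 0.023995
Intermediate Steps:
B(N, V) = 41/28 (B(N, V) = 41*(1/28) = 41/28)
w = 7*√33 (w = √(-2654 + 4271) = √1617 = 7*√33 ≈ 40.212)
1/(w + B(1/(-63), -66)) = 1/(7*√33 + 41/28) = 1/(41/28 + 7*√33)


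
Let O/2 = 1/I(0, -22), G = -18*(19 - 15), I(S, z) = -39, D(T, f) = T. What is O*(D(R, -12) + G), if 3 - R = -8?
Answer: 122/39 ≈ 3.1282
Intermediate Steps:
R = 11 (R = 3 - 1*(-8) = 3 + 8 = 11)
G = -72 (G = -18*4 = -72)
O = -2/39 (O = 2/(-39) = 2*(-1/39) = -2/39 ≈ -0.051282)
O*(D(R, -12) + G) = -2*(11 - 72)/39 = -2/39*(-61) = 122/39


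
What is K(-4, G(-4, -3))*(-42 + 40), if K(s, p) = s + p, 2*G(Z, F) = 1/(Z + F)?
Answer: 57/7 ≈ 8.1429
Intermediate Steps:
G(Z, F) = 1/(2*(F + Z)) (G(Z, F) = 1/(2*(Z + F)) = 1/(2*(F + Z)))
K(s, p) = p + s
K(-4, G(-4, -3))*(-42 + 40) = (1/(2*(-3 - 4)) - 4)*(-42 + 40) = ((1/2)/(-7) - 4)*(-2) = ((1/2)*(-1/7) - 4)*(-2) = (-1/14 - 4)*(-2) = -57/14*(-2) = 57/7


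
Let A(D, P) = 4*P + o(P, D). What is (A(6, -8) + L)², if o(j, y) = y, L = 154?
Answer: 16384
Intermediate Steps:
A(D, P) = D + 4*P (A(D, P) = 4*P + D = D + 4*P)
(A(6, -8) + L)² = ((6 + 4*(-8)) + 154)² = ((6 - 32) + 154)² = (-26 + 154)² = 128² = 16384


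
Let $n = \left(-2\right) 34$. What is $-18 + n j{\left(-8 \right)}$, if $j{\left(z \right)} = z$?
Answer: $526$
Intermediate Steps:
$n = -68$
$-18 + n j{\left(-8 \right)} = -18 - -544 = -18 + 544 = 526$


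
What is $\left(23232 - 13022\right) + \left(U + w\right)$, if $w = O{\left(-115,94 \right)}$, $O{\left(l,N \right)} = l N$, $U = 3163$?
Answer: $2563$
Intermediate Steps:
$O{\left(l,N \right)} = N l$
$w = -10810$ ($w = 94 \left(-115\right) = -10810$)
$\left(23232 - 13022\right) + \left(U + w\right) = \left(23232 - 13022\right) + \left(3163 - 10810\right) = 10210 - 7647 = 2563$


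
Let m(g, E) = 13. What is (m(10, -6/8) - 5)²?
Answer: 64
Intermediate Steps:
(m(10, -6/8) - 5)² = (13 - 5)² = 8² = 64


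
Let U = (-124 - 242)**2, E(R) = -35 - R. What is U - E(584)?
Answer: 134575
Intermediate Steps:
U = 133956 (U = (-366)**2 = 133956)
U - E(584) = 133956 - (-35 - 1*584) = 133956 - (-35 - 584) = 133956 - 1*(-619) = 133956 + 619 = 134575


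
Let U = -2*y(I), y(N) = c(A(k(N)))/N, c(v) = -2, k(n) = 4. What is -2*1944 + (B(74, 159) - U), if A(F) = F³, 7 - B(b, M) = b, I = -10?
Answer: -19773/5 ≈ -3954.6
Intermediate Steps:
B(b, M) = 7 - b
y(N) = -2/N
U = -⅖ (U = -(-4)/(-10) = -(-4)*(-1)/10 = -2*⅕ = -⅖ ≈ -0.40000)
-2*1944 + (B(74, 159) - U) = -2*1944 + ((7 - 1*74) - 1*(-⅖)) = -3888 + ((7 - 74) + ⅖) = -3888 + (-67 + ⅖) = -3888 - 333/5 = -19773/5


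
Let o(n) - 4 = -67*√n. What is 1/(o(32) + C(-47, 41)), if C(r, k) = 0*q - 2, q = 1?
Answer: -1/71822 - 67*√2/35911 ≈ -0.0026525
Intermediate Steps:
C(r, k) = -2 (C(r, k) = 0*1 - 2 = 0 - 2 = -2)
o(n) = 4 - 67*√n
1/(o(32) + C(-47, 41)) = 1/((4 - 268*√2) - 2) = 1/(2 - 268*√2)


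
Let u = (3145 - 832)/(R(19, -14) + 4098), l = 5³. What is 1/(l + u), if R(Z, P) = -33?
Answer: 1355/170146 ≈ 0.0079637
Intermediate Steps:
l = 125
u = 771/1355 (u = (3145 - 832)/(-33 + 4098) = 2313/4065 = 2313*(1/4065) = 771/1355 ≈ 0.56900)
1/(l + u) = 1/(125 + 771/1355) = 1/(170146/1355) = 1355/170146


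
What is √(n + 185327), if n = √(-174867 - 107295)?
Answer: √(185327 + I*√282162) ≈ 430.5 + 0.6169*I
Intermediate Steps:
n = I*√282162 (n = √(-282162) = I*√282162 ≈ 531.19*I)
√(n + 185327) = √(I*√282162 + 185327) = √(185327 + I*√282162)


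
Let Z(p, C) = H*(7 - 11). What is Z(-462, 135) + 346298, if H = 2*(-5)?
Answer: 346338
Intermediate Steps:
H = -10
Z(p, C) = 40 (Z(p, C) = -10*(7 - 11) = -10*(-4) = 40)
Z(-462, 135) + 346298 = 40 + 346298 = 346338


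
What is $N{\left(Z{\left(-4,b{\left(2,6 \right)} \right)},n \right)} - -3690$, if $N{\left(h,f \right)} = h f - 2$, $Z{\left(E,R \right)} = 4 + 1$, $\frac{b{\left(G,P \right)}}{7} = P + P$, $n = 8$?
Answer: $3728$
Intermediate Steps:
$b{\left(G,P \right)} = 14 P$ ($b{\left(G,P \right)} = 7 \left(P + P\right) = 7 \cdot 2 P = 14 P$)
$Z{\left(E,R \right)} = 5$
$N{\left(h,f \right)} = -2 + f h$ ($N{\left(h,f \right)} = f h - 2 = -2 + f h$)
$N{\left(Z{\left(-4,b{\left(2,6 \right)} \right)},n \right)} - -3690 = \left(-2 + 8 \cdot 5\right) - -3690 = \left(-2 + 40\right) + 3690 = 38 + 3690 = 3728$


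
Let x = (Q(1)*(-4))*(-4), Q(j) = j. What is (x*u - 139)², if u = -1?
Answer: 24025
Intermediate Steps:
x = 16 (x = (1*(-4))*(-4) = -4*(-4) = 16)
(x*u - 139)² = (16*(-1) - 139)² = (-16 - 139)² = (-155)² = 24025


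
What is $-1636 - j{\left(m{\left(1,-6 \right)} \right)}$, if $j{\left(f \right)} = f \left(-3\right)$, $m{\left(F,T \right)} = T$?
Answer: $-1654$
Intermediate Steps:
$j{\left(f \right)} = - 3 f$
$-1636 - j{\left(m{\left(1,-6 \right)} \right)} = -1636 - \left(-3\right) \left(-6\right) = -1636 - 18 = -1654$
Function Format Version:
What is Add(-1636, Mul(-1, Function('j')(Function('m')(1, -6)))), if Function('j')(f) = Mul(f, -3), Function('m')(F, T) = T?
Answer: -1654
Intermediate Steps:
Function('j')(f) = Mul(-3, f)
Add(-1636, Mul(-1, Function('j')(Function('m')(1, -6)))) = Add(-1636, Mul(-1, Mul(-3, -6))) = Add(-1636, Mul(-1, 18)) = Add(-1636, -18) = -1654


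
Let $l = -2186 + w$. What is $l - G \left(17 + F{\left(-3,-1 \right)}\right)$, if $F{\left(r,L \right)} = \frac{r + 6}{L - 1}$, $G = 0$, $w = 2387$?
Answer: $201$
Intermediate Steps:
$F{\left(r,L \right)} = \frac{6 + r}{-1 + L}$
$l = 201$ ($l = -2186 + 2387 = 201$)
$l - G \left(17 + F{\left(-3,-1 \right)}\right) = 201 - 0 \left(17 + \frac{6 - 3}{-1 - 1}\right) = 201 - 0 \left(17 + \frac{1}{-2} \cdot 3\right) = 201 - 0 \left(17 - \frac{3}{2}\right) = 201 - 0 \cdot \frac{31}{2} = 201 - 0 = 201 + 0 = 201$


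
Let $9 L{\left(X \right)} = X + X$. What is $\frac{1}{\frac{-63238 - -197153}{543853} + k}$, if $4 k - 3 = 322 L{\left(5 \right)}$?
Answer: $\frac{19578708}{1770711631} \approx 0.011057$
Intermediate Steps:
$L{\left(X \right)} = \frac{2 X}{9}$ ($L{\left(X \right)} = \frac{X + X}{9} = \frac{2 X}{9}$)
$k = \frac{3247}{36}$ ($k = \frac{3}{4} + \frac{322 \cdot \frac{2}{9} \cdot 5}{4} = \frac{3}{4} + \frac{322 \cdot \frac{10}{9}}{4} = \frac{3}{4} + \frac{1}{4} \cdot \frac{3220}{9} = \frac{3}{4} + \frac{805}{9} = \frac{3247}{36} \approx 90.194$)
$\frac{1}{\frac{-63238 - -197153}{543853} + k} = \frac{1}{\frac{-63238 - -197153}{543853} + \frac{3247}{36}} = \frac{1}{\left(-63238 + 197153\right) \frac{1}{543853} + \frac{3247}{36}} = \frac{1}{133915 \cdot \frac{1}{543853} + \frac{3247}{36}} = \frac{1}{\frac{133915}{543853} + \frac{3247}{36}} = \frac{1}{\frac{1770711631}{19578708}} = \frac{19578708}{1770711631}$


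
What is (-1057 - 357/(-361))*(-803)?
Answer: 306119660/361 ≈ 8.4798e+5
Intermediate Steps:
(-1057 - 357/(-361))*(-803) = (-1057 - 357*(-1/361))*(-803) = (-1057 + 357/361)*(-803) = -381220/361*(-803) = 306119660/361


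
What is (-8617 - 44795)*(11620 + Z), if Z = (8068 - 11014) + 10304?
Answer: -1013652936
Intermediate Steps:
Z = 7358 (Z = -2946 + 10304 = 7358)
(-8617 - 44795)*(11620 + Z) = (-8617 - 44795)*(11620 + 7358) = -53412*18978 = -1013652936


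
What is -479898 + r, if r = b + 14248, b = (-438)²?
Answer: -273806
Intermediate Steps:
b = 191844
r = 206092 (r = 191844 + 14248 = 206092)
-479898 + r = -479898 + 206092 = -273806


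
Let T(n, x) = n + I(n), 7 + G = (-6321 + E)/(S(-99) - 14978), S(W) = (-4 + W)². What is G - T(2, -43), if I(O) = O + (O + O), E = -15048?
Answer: -2598/257 ≈ -10.109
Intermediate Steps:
G = -542/257 (G = -7 + (-6321 - 15048)/((-4 - 99)² - 14978) = -7 - 21369/((-103)² - 14978) = -7 - 21369/(10609 - 14978) = -7 - 21369/(-4369) = -7 - 21369*(-1/4369) = -7 + 1257/257 = -542/257 ≈ -2.1089)
I(O) = 3*O (I(O) = O + 2*O = 3*O)
T(n, x) = 4*n (T(n, x) = n + 3*n = 4*n)
G - T(2, -43) = -542/257 - 4*2 = -542/257 - 1*8 = -542/257 - 8 = -2598/257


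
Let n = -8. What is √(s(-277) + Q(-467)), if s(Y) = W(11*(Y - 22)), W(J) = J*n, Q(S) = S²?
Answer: √244401 ≈ 494.37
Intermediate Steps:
W(J) = -8*J (W(J) = J*(-8) = -8*J)
s(Y) = 1936 - 88*Y (s(Y) = -88*(Y - 22) = -88*(-22 + Y) = -8*(-242 + 11*Y) = 1936 - 88*Y)
√(s(-277) + Q(-467)) = √((1936 - 88*(-277)) + (-467)²) = √((1936 + 24376) + 218089) = √(26312 + 218089) = √244401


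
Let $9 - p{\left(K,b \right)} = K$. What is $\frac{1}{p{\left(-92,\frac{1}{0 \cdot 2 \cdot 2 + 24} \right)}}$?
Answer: $\frac{1}{101} \approx 0.009901$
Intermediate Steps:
$p{\left(K,b \right)} = 9 - K$
$\frac{1}{p{\left(-92,\frac{1}{0 \cdot 2 \cdot 2 + 24} \right)}} = \frac{1}{9 - -92} = \frac{1}{9 + 92} = \frac{1}{101}$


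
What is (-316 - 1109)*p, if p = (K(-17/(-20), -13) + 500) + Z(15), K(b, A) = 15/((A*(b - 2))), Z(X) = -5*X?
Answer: -181509375/299 ≈ -6.0706e+5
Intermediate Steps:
K(b, A) = 15/(A*(-2 + b)) (K(b, A) = 15/((A*(-2 + b))) = 15*(1/(A*(-2 + b))) = 15/(A*(-2 + b)))
p = 127375/299 (p = (15/(-13*(-2 - 17/(-20))) + 500) - 5*15 = (15*(-1/13)/(-2 - 17*(-1/20)) + 500) - 75 = (15*(-1/13)/(-2 + 17/20) + 500) - 75 = (15*(-1/13)/(-23/20) + 500) - 75 = (15*(-1/13)*(-20/23) + 500) - 75 = (300/299 + 500) - 75 = 149800/299 - 75 = 127375/299 ≈ 426.00)
(-316 - 1109)*p = (-316 - 1109)*(127375/299) = -1425*127375/299 = -181509375/299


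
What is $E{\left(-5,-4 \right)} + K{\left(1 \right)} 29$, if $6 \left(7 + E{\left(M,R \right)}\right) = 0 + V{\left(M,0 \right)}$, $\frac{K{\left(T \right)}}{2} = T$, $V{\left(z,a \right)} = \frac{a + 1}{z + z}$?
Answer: $\frac{3059}{60} \approx 50.983$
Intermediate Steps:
$V{\left(z,a \right)} = \frac{1 + a}{2 z}$
$K{\left(T \right)} = 2 T$
$E{\left(M,R \right)} = -7 + \frac{1}{12 M}$ ($E{\left(M,R \right)} = -7 + \frac{0 + \frac{1 + 0}{2 M}}{6} = -7 + \frac{0 + \frac{1}{2} \frac{1}{M} 1}{6} = -7 + \frac{0 + \frac{1}{2 M}}{6} = -7 + \frac{\frac{1}{2} \frac{1}{M}}{6} = -7 + \frac{1}{12 M}$)
$E{\left(-5,-4 \right)} + K{\left(1 \right)} 29 = \left(-7 + \frac{1}{12 \left(-5\right)}\right) + 2 \cdot 1 \cdot 29 = \left(-7 + \frac{1}{12} \left(- \frac{1}{5}\right)\right) + 2 \cdot 29 = \left(-7 - \frac{1}{60}\right) + 58 = - \frac{421}{60} + 58 = \frac{3059}{60}$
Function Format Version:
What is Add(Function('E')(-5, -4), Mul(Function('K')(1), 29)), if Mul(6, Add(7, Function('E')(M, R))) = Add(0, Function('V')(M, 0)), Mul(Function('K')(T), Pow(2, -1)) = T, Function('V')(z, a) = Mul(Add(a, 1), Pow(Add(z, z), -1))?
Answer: Rational(3059, 60) ≈ 50.983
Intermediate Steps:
Function('V')(z, a) = Mul(Rational(1, 2), Pow(z, -1), Add(1, a)) (Function('V')(z, a) = Mul(Add(1, a), Pow(Mul(2, z), -1)) = Mul(Add(1, a), Mul(Rational(1, 2), Pow(z, -1))) = Mul(Rational(1, 2), Pow(z, -1), Add(1, a)))
Function('K')(T) = Mul(2, T)
Function('E')(M, R) = Add(-7, Mul(Rational(1, 12), Pow(M, -1))) (Function('E')(M, R) = Add(-7, Mul(Rational(1, 6), Add(0, Mul(Rational(1, 2), Pow(M, -1), Add(1, 0))))) = Add(-7, Mul(Rational(1, 6), Add(0, Mul(Rational(1, 2), Pow(M, -1), 1)))) = Add(-7, Mul(Rational(1, 6), Add(0, Mul(Rational(1, 2), Pow(M, -1))))) = Add(-7, Mul(Rational(1, 6), Mul(Rational(1, 2), Pow(M, -1)))) = Add(-7, Mul(Rational(1, 12), Pow(M, -1))))
Add(Function('E')(-5, -4), Mul(Function('K')(1), 29)) = Add(Add(-7, Mul(Rational(1, 12), Pow(-5, -1))), Mul(Mul(2, 1), 29)) = Add(Add(-7, Mul(Rational(1, 12), Rational(-1, 5))), Mul(2, 29)) = Add(Add(-7, Rational(-1, 60)), 58) = Add(Rational(-421, 60), 58) = Rational(3059, 60)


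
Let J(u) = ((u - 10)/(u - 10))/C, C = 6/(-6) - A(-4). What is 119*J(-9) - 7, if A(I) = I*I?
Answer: -14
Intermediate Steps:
A(I) = I²
C = -17 (C = 6/(-6) - 1*(-4)² = 6*(-⅙) - 1*16 = -1 - 16 = -17)
J(u) = -1/17 (J(u) = ((u - 10)/(u - 10))/(-17) = ((-10 + u)/(-10 + u))*(-1/17) = 1*(-1/17) = -1/17)
119*J(-9) - 7 = 119*(-1/17) - 7 = -7 - 7 = -14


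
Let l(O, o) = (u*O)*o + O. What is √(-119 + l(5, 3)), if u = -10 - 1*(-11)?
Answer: 3*I*√11 ≈ 9.9499*I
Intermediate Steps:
u = 1 (u = -10 + 11 = 1)
l(O, o) = O + O*o (l(O, o) = (1*O)*o + O = O*o + O = O + O*o)
√(-119 + l(5, 3)) = √(-119 + 5*(1 + 3)) = √(-119 + 5*4) = √(-119 + 20) = √(-99) = 3*I*√11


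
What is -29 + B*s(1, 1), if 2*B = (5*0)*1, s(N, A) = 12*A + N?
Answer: -29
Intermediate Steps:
s(N, A) = N + 12*A
B = 0 (B = ((5*0)*1)/2 = (0*1)/2 = (1/2)*0 = 0)
-29 + B*s(1, 1) = -29 + 0*(1 + 12*1) = -29 + 0*(1 + 12) = -29 + 0*13 = -29 + 0 = -29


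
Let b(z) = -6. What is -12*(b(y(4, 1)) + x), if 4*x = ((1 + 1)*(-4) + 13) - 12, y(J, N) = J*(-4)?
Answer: 93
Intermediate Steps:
y(J, N) = -4*J
x = -7/4 (x = (((1 + 1)*(-4) + 13) - 12)/4 = ((2*(-4) + 13) - 12)/4 = ((-8 + 13) - 12)/4 = (5 - 12)/4 = (¼)*(-7) = -7/4 ≈ -1.7500)
-12*(b(y(4, 1)) + x) = -12*(-6 - 7/4) = -12*(-31/4) = 93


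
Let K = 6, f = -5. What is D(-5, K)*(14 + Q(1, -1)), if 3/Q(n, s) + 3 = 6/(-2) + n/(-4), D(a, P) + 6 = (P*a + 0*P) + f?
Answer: -13858/25 ≈ -554.32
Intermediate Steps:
D(a, P) = -11 + P*a (D(a, P) = -6 + ((P*a + 0*P) - 5) = -6 + ((P*a + 0) - 5) = -6 + (P*a - 5) = -6 + (-5 + P*a) = -11 + P*a)
Q(n, s) = 3/(-6 - n/4) (Q(n, s) = 3/(-3 + (6/(-2) + n/(-4))) = 3/(-3 + (6*(-½) + n*(-¼))) = 3/(-3 + (-3 - n/4)) = 3/(-6 - n/4))
D(-5, K)*(14 + Q(1, -1)) = (-11 + 6*(-5))*(14 - 12/(24 + 1)) = (-11 - 30)*(14 - 12/25) = -41*(14 - 12*1/25) = -41*(14 - 12/25) = -41*338/25 = -13858/25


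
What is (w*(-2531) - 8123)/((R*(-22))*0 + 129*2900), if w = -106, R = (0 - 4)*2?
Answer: 86721/124700 ≈ 0.69544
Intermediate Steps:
R = -8 (R = -4*2 = -8)
(w*(-2531) - 8123)/((R*(-22))*0 + 129*2900) = (-106*(-2531) - 8123)/(-8*(-22)*0 + 129*2900) = (268286 - 8123)/(176*0 + 374100) = 260163/(0 + 374100) = 260163/374100 = 260163*(1/374100) = 86721/124700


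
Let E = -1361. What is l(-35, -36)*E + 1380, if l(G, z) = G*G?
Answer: -1665845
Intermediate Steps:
l(G, z) = G**2
l(-35, -36)*E + 1380 = (-35)**2*(-1361) + 1380 = 1225*(-1361) + 1380 = -1667225 + 1380 = -1665845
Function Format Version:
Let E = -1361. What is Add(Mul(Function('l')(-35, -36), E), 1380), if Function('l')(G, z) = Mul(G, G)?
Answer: -1665845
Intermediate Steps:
Function('l')(G, z) = Pow(G, 2)
Add(Mul(Function('l')(-35, -36), E), 1380) = Add(Mul(Pow(-35, 2), -1361), 1380) = Add(Mul(1225, -1361), 1380) = Add(-1667225, 1380) = -1665845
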